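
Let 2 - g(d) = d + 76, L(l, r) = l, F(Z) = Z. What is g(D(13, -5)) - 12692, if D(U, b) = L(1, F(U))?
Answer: -12767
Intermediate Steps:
D(U, b) = 1
g(d) = -74 - d (g(d) = 2 - (d + 76) = 2 - (76 + d) = 2 + (-76 - d) = -74 - d)
g(D(13, -5)) - 12692 = (-74 - 1*1) - 12692 = (-74 - 1) - 12692 = -75 - 12692 = -12767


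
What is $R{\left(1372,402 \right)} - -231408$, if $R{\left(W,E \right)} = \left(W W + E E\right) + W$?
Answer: $2276768$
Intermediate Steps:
$R{\left(W,E \right)} = W + E^{2} + W^{2}$ ($R{\left(W,E \right)} = \left(W^{2} + E^{2}\right) + W = \left(E^{2} + W^{2}\right) + W = W + E^{2} + W^{2}$)
$R{\left(1372,402 \right)} - -231408 = \left(1372 + 402^{2} + 1372^{2}\right) - -231408 = \left(1372 + 161604 + 1882384\right) + 231408 = 2045360 + 231408 = 2276768$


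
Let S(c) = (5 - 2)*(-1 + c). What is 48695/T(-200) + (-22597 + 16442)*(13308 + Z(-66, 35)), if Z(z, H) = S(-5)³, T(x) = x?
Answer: -1840600939/40 ≈ -4.6015e+7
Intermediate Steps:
S(c) = -3 + 3*c (S(c) = 3*(-1 + c) = -3 + 3*c)
Z(z, H) = -5832 (Z(z, H) = (-3 + 3*(-5))³ = (-3 - 15)³ = (-18)³ = -5832)
48695/T(-200) + (-22597 + 16442)*(13308 + Z(-66, 35)) = 48695/(-200) + (-22597 + 16442)*(13308 - 5832) = 48695*(-1/200) - 6155*7476 = -9739/40 - 46014780 = -1840600939/40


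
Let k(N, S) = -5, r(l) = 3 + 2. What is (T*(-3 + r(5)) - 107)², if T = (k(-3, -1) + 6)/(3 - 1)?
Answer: 11236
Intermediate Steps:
r(l) = 5
T = ½ (T = (-5 + 6)/(3 - 1) = 1/2 = 1*(½) = ½ ≈ 0.50000)
(T*(-3 + r(5)) - 107)² = ((-3 + 5)/2 - 107)² = ((½)*2 - 107)² = (1 - 107)² = (-106)² = 11236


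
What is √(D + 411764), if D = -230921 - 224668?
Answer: 5*I*√1753 ≈ 209.34*I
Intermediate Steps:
D = -455589
√(D + 411764) = √(-455589 + 411764) = √(-43825) = 5*I*√1753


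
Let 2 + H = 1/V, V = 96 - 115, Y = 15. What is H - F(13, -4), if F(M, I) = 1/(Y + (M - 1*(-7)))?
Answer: -1384/665 ≈ -2.0812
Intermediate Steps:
V = -19
F(M, I) = 1/(22 + M) (F(M, I) = 1/(15 + (M - 1*(-7))) = 1/(15 + (M + 7)) = 1/(15 + (7 + M)) = 1/(22 + M))
H = -39/19 (H = -2 + 1/(-19) = -2 - 1/19 = -39/19 ≈ -2.0526)
H - F(13, -4) = -39/19 - 1/(22 + 13) = -39/19 - 1/35 = -1384/665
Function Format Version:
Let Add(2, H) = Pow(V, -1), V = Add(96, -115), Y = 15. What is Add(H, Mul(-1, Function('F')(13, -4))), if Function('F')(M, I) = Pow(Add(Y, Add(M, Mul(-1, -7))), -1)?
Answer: Rational(-1384, 665) ≈ -2.0812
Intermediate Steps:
V = -19
Function('F')(M, I) = Pow(Add(22, M), -1) (Function('F')(M, I) = Pow(Add(15, Add(M, Mul(-1, -7))), -1) = Pow(Add(15, Add(M, 7)), -1) = Pow(Add(15, Add(7, M)), -1) = Pow(Add(22, M), -1))
H = Rational(-39, 19) (H = Add(-2, Pow(-19, -1)) = Add(-2, Rational(-1, 19)) = Rational(-39, 19) ≈ -2.0526)
Add(H, Mul(-1, Function('F')(13, -4))) = Add(Rational(-39, 19), Mul(-1, Pow(Add(22, 13), -1))) = Add(Rational(-39, 19), Mul(-1, Pow(35, -1))) = Add(Rational(-39, 19), Mul(-1, Rational(1, 35))) = Add(Rational(-39, 19), Rational(-1, 35)) = Rational(-1384, 665)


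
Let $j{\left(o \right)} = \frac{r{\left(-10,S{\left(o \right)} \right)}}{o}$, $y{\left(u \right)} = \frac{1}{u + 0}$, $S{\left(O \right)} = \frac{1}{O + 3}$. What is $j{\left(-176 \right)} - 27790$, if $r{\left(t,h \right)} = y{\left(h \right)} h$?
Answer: $- \frac{4891041}{176} \approx -27790.0$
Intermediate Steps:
$S{\left(O \right)} = \frac{1}{3 + O}$
$y{\left(u \right)} = \frac{1}{u}$
$r{\left(t,h \right)} = 1$ ($r{\left(t,h \right)} = \frac{h}{h} = 1$)
$j{\left(o \right)} = \frac{1}{o}$ ($j{\left(o \right)} = 1 \frac{1}{o} = \frac{1}{o}$)
$j{\left(-176 \right)} - 27790 = \frac{1}{-176} - 27790 = - \frac{1}{176} - 27790 = - \frac{4891041}{176}$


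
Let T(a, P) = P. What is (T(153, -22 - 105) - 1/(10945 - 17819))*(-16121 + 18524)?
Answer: -2097811791/6874 ≈ -3.0518e+5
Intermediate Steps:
(T(153, -22 - 105) - 1/(10945 - 17819))*(-16121 + 18524) = ((-22 - 105) - 1/(10945 - 17819))*(-16121 + 18524) = (-127 - 1/(-6874))*2403 = (-127 - 1*(-1/6874))*2403 = (-127 + 1/6874)*2403 = -872997/6874*2403 = -2097811791/6874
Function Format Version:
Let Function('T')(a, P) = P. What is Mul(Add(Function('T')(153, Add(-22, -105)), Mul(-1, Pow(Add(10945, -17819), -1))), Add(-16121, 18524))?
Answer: Rational(-2097811791, 6874) ≈ -3.0518e+5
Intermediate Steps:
Mul(Add(Function('T')(153, Add(-22, -105)), Mul(-1, Pow(Add(10945, -17819), -1))), Add(-16121, 18524)) = Mul(Add(Add(-22, -105), Mul(-1, Pow(Add(10945, -17819), -1))), Add(-16121, 18524)) = Mul(Add(-127, Mul(-1, Pow(-6874, -1))), 2403) = Mul(Add(-127, Mul(-1, Rational(-1, 6874))), 2403) = Mul(Add(-127, Rational(1, 6874)), 2403) = Mul(Rational(-872997, 6874), 2403) = Rational(-2097811791, 6874)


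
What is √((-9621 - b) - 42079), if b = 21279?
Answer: I*√72979 ≈ 270.15*I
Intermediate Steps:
√((-9621 - b) - 42079) = √((-9621 - 1*21279) - 42079) = √((-9621 - 21279) - 42079) = √(-30900 - 42079) = √(-72979) = I*√72979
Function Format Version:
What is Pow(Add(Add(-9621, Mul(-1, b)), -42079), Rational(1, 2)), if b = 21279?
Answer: Mul(I, Pow(72979, Rational(1, 2))) ≈ Mul(270.15, I)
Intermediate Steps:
Pow(Add(Add(-9621, Mul(-1, b)), -42079), Rational(1, 2)) = Pow(Add(Add(-9621, Mul(-1, 21279)), -42079), Rational(1, 2)) = Pow(Add(Add(-9621, -21279), -42079), Rational(1, 2)) = Pow(Add(-30900, -42079), Rational(1, 2)) = Pow(-72979, Rational(1, 2)) = Mul(I, Pow(72979, Rational(1, 2)))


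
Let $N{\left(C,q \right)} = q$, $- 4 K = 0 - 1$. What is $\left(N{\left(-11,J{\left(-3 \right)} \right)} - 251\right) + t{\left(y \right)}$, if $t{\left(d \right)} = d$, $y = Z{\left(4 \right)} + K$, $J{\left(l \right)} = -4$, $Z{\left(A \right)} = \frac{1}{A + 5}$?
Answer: $- \frac{9167}{36} \approx -254.64$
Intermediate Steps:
$Z{\left(A \right)} = \frac{1}{5 + A}$
$K = \frac{1}{4}$ ($K = - \frac{0 - 1}{4} = \left(- \frac{1}{4}\right) \left(-1\right) = \frac{1}{4} \approx 0.25$)
$y = \frac{13}{36}$ ($y = \frac{1}{5 + 4} + \frac{1}{4} = \frac{1}{9} + \frac{1}{4} = \frac{13}{36} \approx 0.36111$)
$\left(N{\left(-11,J{\left(-3 \right)} \right)} - 251\right) + t{\left(y \right)} = \left(-4 - 251\right) + \frac{13}{36} = -255 + \frac{13}{36} = - \frac{9167}{36}$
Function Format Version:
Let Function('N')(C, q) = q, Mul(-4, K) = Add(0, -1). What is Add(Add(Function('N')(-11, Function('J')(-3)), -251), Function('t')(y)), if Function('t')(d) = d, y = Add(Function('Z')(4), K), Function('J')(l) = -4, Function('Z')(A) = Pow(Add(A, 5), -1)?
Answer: Rational(-9167, 36) ≈ -254.64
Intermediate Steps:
Function('Z')(A) = Pow(Add(5, A), -1)
K = Rational(1, 4) (K = Mul(Rational(-1, 4), Add(0, -1)) = Mul(Rational(-1, 4), -1) = Rational(1, 4) ≈ 0.25000)
y = Rational(13, 36) (y = Add(Pow(Add(5, 4), -1), Rational(1, 4)) = Add(Pow(9, -1), Rational(1, 4)) = Add(Rational(1, 9), Rational(1, 4)) = Rational(13, 36) ≈ 0.36111)
Add(Add(Function('N')(-11, Function('J')(-3)), -251), Function('t')(y)) = Add(Add(-4, -251), Rational(13, 36)) = Add(-255, Rational(13, 36)) = Rational(-9167, 36)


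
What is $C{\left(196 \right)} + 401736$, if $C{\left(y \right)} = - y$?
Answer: $401540$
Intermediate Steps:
$C{\left(196 \right)} + 401736 = \left(-1\right) 196 + 401736 = -196 + 401736 = 401540$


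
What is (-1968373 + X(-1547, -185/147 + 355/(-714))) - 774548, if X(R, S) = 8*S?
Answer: -2284864893/833 ≈ -2.7429e+6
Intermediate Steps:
(-1968373 + X(-1547, -185/147 + 355/(-714))) - 774548 = (-1968373 + 8*(-185/147 + 355/(-714))) - 774548 = (-1968373 + 8*(-185*1/147 + 355*(-1/714))) - 774548 = (-1968373 + 8*(-185/147 - 355/714)) - 774548 = (-1968373 + 8*(-2925/1666)) - 774548 = (-1968373 - 11700/833) - 774548 = -1639666409/833 - 774548 = -2284864893/833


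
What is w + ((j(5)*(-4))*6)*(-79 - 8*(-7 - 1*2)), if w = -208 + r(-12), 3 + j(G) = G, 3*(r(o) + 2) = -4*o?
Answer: 142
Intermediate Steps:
r(o) = -2 - 4*o/3 (r(o) = -2 + (-4*o)/3 = -2 - 4*o/3)
j(G) = -3 + G
w = -194 (w = -208 + (-2 - 4/3*(-12)) = -208 + (-2 + 16) = -208 + 14 = -194)
w + ((j(5)*(-4))*6)*(-79 - 8*(-7 - 1*2)) = -194 + (((-3 + 5)*(-4))*6)*(-79 - 8*(-7 - 1*2)) = -194 + ((2*(-4))*6)*(-79 - 8*(-7 - 2)) = -194 + (-8*6)*(-79 - 8*(-9)) = -194 - 48*(-79 + 72) = -194 - 48*(-7) = -194 + 336 = 142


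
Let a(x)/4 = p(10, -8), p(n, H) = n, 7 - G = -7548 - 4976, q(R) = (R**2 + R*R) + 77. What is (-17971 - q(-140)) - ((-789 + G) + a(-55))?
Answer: -69030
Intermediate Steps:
q(R) = 77 + 2*R**2 (q(R) = (R**2 + R**2) + 77 = 2*R**2 + 77 = 77 + 2*R**2)
G = 12531 (G = 7 - (-7548 - 4976) = 7 - 1*(-12524) = 7 + 12524 = 12531)
a(x) = 40 (a(x) = 4*10 = 40)
(-17971 - q(-140)) - ((-789 + G) + a(-55)) = (-17971 - (77 + 2*(-140)**2)) - ((-789 + 12531) + 40) = (-17971 - (77 + 2*19600)) - (11742 + 40) = (-17971 - (77 + 39200)) - 1*11782 = (-17971 - 1*39277) - 11782 = (-17971 - 39277) - 11782 = -57248 - 11782 = -69030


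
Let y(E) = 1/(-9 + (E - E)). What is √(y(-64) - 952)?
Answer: I*√8569/3 ≈ 30.856*I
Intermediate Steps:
y(E) = -⅑ (y(E) = 1/(-9 + 0) = 1/(-9) = -⅑)
√(y(-64) - 952) = √(-⅑ - 952) = √(-8569/9) = I*√8569/3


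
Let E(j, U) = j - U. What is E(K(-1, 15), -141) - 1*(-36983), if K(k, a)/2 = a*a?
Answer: 37574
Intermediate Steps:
K(k, a) = 2*a² (K(k, a) = 2*(a*a) = 2*a²)
E(K(-1, 15), -141) - 1*(-36983) = (2*15² - 1*(-141)) - 1*(-36983) = (2*225 + 141) + 36983 = (450 + 141) + 36983 = 591 + 36983 = 37574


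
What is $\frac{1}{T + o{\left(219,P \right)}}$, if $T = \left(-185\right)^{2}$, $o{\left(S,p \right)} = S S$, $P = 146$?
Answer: $\frac{1}{82186} \approx 1.2168 \cdot 10^{-5}$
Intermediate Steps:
$o{\left(S,p \right)} = S^{2}$
$T = 34225$
$\frac{1}{T + o{\left(219,P \right)}} = \frac{1}{34225 + 219^{2}} = \frac{1}{34225 + 47961} = \frac{1}{82186}$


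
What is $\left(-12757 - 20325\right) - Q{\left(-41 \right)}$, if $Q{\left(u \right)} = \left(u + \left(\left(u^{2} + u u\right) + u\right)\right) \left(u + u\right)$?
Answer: $235878$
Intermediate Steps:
$Q{\left(u \right)} = 2 u \left(2 u + 2 u^{2}\right)$ ($Q{\left(u \right)} = \left(u + \left(\left(u^{2} + u^{2}\right) + u\right)\right) 2 u = \left(u + \left(2 u^{2} + u\right)\right) 2 u = \left(u + \left(u + 2 u^{2}\right)\right) 2 u = \left(2 u + 2 u^{2}\right) 2 u = 2 u \left(2 u + 2 u^{2}\right)$)
$\left(-12757 - 20325\right) - Q{\left(-41 \right)} = \left(-12757 - 20325\right) - 4 \left(-41\right)^{2} \left(1 - 41\right) = \left(-12757 - 20325\right) - 4 \cdot 1681 \left(-40\right) = -33082 - -268960 = -33082 + 268960 = 235878$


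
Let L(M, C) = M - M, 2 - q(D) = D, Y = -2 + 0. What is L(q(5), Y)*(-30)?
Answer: 0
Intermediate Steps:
Y = -2
q(D) = 2 - D
L(M, C) = 0
L(q(5), Y)*(-30) = 0*(-30) = 0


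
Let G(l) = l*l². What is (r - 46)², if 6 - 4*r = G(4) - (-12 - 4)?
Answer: 16641/4 ≈ 4160.3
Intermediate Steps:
G(l) = l³
r = -37/2 (r = 3/2 - (4³ - (-12 - 4))/4 = 3/2 - (64 - 1*(-16))/4 = 3/2 - (64 + 16)/4 = 3/2 - ¼*80 = 3/2 - 20 = -37/2 ≈ -18.500)
(r - 46)² = (-37/2 - 46)² = (-129/2)² = 16641/4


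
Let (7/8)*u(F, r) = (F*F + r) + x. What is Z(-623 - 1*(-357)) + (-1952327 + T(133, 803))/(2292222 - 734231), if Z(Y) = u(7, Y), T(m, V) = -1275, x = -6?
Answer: -2793131158/10905937 ≈ -256.11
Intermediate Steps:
u(F, r) = -48/7 + 8*r/7 + 8*F**2/7 (u(F, r) = 8*((F*F + r) - 6)/7 = 8*((F**2 + r) - 6)/7 = 8*((r + F**2) - 6)/7 = 8*(-6 + r + F**2)/7 = -48/7 + 8*r/7 + 8*F**2/7)
Z(Y) = 344/7 + 8*Y/7 (Z(Y) = -48/7 + 8*Y/7 + (8/7)*7**2 = -48/7 + 8*Y/7 + (8/7)*49 = -48/7 + 8*Y/7 + 56 = 344/7 + 8*Y/7)
Z(-623 - 1*(-357)) + (-1952327 + T(133, 803))/(2292222 - 734231) = (344/7 + 8*(-623 - 1*(-357))/7) + (-1952327 - 1275)/(2292222 - 734231) = (344/7 + 8*(-623 + 357)/7) - 1953602/1557991 = (344/7 + (8/7)*(-266)) - 1953602*1/1557991 = (344/7 - 304) - 1953602/1557991 = -1784/7 - 1953602/1557991 = -2793131158/10905937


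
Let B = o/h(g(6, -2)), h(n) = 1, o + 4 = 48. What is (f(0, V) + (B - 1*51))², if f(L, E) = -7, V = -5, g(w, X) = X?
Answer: 196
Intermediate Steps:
o = 44 (o = -4 + 48 = 44)
B = 44 (B = 44/1 = 44*1 = 44)
(f(0, V) + (B - 1*51))² = (-7 + (44 - 1*51))² = (-7 + (44 - 51))² = (-7 - 7)² = (-14)² = 196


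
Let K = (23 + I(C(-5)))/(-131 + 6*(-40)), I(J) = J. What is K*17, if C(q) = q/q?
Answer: -408/371 ≈ -1.0997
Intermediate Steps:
C(q) = 1
K = -24/371 (K = (23 + 1)/(-131 + 6*(-40)) = 24/(-131 - 240) = 24/(-371) = 24*(-1/371) = -24/371 ≈ -0.064690)
K*17 = -24/371*17 = -408/371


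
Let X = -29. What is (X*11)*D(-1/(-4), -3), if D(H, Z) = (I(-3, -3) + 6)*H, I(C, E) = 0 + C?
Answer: -957/4 ≈ -239.25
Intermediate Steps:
I(C, E) = C
D(H, Z) = 3*H (D(H, Z) = (-3 + 6)*H = 3*H)
(X*11)*D(-1/(-4), -3) = (-29*11)*(3*(-1/(-4))) = -957*(-1*(-¼)) = -957/4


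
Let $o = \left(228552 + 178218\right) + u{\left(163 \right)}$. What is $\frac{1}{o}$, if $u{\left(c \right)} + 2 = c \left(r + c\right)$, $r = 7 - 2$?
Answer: $\frac{1}{434152} \approx 2.3033 \cdot 10^{-6}$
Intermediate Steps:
$r = 5$
$u{\left(c \right)} = -2 + c \left(5 + c\right)$
$o = 434152$ ($o = \left(228552 + 178218\right) + \left(-2 + 163^{2} + 5 \cdot 163\right) = 406770 + \left(-2 + 26569 + 815\right) = 406770 + 27382 = 434152$)
$\frac{1}{o} = \frac{1}{434152}$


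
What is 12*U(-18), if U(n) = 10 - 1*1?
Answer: 108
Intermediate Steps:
U(n) = 9 (U(n) = 10 - 1 = 9)
12*U(-18) = 12*9 = 108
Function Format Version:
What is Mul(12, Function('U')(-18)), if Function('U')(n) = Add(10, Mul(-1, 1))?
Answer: 108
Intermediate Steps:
Function('U')(n) = 9 (Function('U')(n) = Add(10, -1) = 9)
Mul(12, Function('U')(-18)) = Mul(12, 9) = 108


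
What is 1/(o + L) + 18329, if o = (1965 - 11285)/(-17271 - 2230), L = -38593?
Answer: 13794272916816/752592773 ≈ 18329.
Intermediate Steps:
o = 9320/19501 (o = -9320/(-19501) = -9320*(-1/19501) = 9320/19501 ≈ 0.47792)
1/(o + L) + 18329 = 1/(9320/19501 - 38593) + 18329 = 1/(-752592773/19501) + 18329 = -19501/752592773 + 18329 = 13794272916816/752592773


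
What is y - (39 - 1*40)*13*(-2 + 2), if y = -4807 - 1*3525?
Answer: -8332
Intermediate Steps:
y = -8332 (y = -4807 - 3525 = -8332)
y - (39 - 1*40)*13*(-2 + 2) = -8332 - (39 - 1*40)*13*(-2 + 2) = -8332 - (39 - 40)*13*0 = -8332 - (-1)*0 = -8332 - 1*0 = -8332 + 0 = -8332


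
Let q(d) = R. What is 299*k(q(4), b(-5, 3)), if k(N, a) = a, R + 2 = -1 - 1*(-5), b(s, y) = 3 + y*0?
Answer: 897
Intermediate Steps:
b(s, y) = 3 (b(s, y) = 3 + 0 = 3)
R = 2 (R = -2 + (-1 - 1*(-5)) = -2 + (-1 + 5) = -2 + 4 = 2)
q(d) = 2
299*k(q(4), b(-5, 3)) = 299*3 = 897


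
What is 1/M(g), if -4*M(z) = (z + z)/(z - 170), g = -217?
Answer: -774/217 ≈ -3.5668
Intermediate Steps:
M(z) = -z/(2*(-170 + z)) (M(z) = -(z + z)/(4*(z - 170)) = -2*z/(4*(-170 + z)) = -z/(2*(-170 + z)))
1/M(g) = 1/(-1*(-217)/(-340 + 2*(-217))) = 1/(-1*(-217)/(-340 - 434)) = 1/(-1*(-217)/(-774)) = 1/(-1*(-217)*(-1/774)) = 1/(-217/774) = -774/217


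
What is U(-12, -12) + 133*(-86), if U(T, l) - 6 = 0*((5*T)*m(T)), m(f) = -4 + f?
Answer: -11432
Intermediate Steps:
U(T, l) = 6 (U(T, l) = 6 + 0*((5*T)*(-4 + T)) = 6 + 0*(5*T*(-4 + T)) = 6 + 0 = 6)
U(-12, -12) + 133*(-86) = 6 + 133*(-86) = 6 - 11438 = -11432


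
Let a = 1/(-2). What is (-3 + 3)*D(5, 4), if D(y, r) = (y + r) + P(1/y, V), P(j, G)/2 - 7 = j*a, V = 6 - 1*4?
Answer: 0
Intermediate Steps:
a = -½ ≈ -0.50000
V = 2 (V = 6 - 4 = 2)
P(j, G) = 14 - j (P(j, G) = 14 + 2*(j*(-½)) = 14 + 2*(-j/2) = 14 - j)
D(y, r) = 14 + r + y - 1/y (D(y, r) = (y + r) + (14 - 1/y) = (r + y) + (14 - 1/y) = 14 + r + y - 1/y)
(-3 + 3)*D(5, 4) = (-3 + 3)*(14 + 4 + 5 - 1/5) = 0*(14 + 4 + 5 - 1*⅕) = 0*(14 + 4 + 5 - ⅕) = 0*(114/5) = 0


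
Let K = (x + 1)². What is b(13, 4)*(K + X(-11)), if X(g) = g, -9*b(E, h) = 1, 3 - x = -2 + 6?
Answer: 11/9 ≈ 1.2222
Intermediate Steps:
x = -1 (x = 3 - (-2 + 6) = 3 - 1*4 = 3 - 4 = -1)
b(E, h) = -⅑ (b(E, h) = -⅑*1 = -⅑)
K = 0 (K = (-1 + 1)² = 0² = 0)
b(13, 4)*(K + X(-11)) = -(0 - 11)/9 = -⅑*(-11) = 11/9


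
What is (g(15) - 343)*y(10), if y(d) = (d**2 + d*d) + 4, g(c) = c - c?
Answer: -69972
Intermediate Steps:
g(c) = 0
y(d) = 4 + 2*d**2 (y(d) = (d**2 + d**2) + 4 = 2*d**2 + 4 = 4 + 2*d**2)
(g(15) - 343)*y(10) = (0 - 343)*(4 + 2*10**2) = -343*(4 + 2*100) = -343*(4 + 200) = -343*204 = -69972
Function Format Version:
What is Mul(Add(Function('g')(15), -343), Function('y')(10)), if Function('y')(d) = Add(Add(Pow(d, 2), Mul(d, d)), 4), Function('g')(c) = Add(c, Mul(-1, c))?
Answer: -69972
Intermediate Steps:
Function('g')(c) = 0
Function('y')(d) = Add(4, Mul(2, Pow(d, 2))) (Function('y')(d) = Add(Add(Pow(d, 2), Pow(d, 2)), 4) = Add(Mul(2, Pow(d, 2)), 4) = Add(4, Mul(2, Pow(d, 2))))
Mul(Add(Function('g')(15), -343), Function('y')(10)) = Mul(Add(0, -343), Add(4, Mul(2, Pow(10, 2)))) = Mul(-343, Add(4, Mul(2, 100))) = Mul(-343, Add(4, 200)) = Mul(-343, 204) = -69972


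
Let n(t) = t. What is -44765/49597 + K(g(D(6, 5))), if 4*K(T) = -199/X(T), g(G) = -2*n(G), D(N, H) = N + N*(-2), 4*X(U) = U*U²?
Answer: -87223723/85703616 ≈ -1.0177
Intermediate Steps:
X(U) = U³/4 (X(U) = (U*U²)/4 = U³/4)
D(N, H) = -N (D(N, H) = N - 2*N = -N)
g(G) = -2*G
K(T) = -199/T³ (K(T) = (-199*4/T³)/4 = (-796/T³)/4 = -199/T³)
-44765/49597 + K(g(D(6, 5))) = -44765/49597 - 199/(-(-2)*6)³ = -44765*1/49597 - 199/(-2*(-6))³ = -44765/49597 - 199/12³ = -44765/49597 - 199*1/1728 = -44765/49597 - 199/1728 = -87223723/85703616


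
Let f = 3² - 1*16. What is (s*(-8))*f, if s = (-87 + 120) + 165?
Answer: 11088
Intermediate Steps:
s = 198 (s = 33 + 165 = 198)
f = -7 (f = 9 - 16 = -7)
(s*(-8))*f = (198*(-8))*(-7) = -1584*(-7) = 11088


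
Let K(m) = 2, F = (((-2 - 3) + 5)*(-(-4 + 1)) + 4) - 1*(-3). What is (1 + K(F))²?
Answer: 9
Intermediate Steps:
F = 7 (F = ((-5 + 5)*(-1*(-3)) + 4) + 3 = (0*3 + 4) + 3 = (0 + 4) + 3 = 4 + 3 = 7)
(1 + K(F))² = (1 + 2)² = 3² = 9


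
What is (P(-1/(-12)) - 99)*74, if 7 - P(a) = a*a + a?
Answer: -490657/72 ≈ -6814.7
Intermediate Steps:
P(a) = 7 - a - a² (P(a) = 7 - (a*a + a) = 7 - (a² + a) = 7 - (a + a²) = 7 + (-a - a²) = 7 - a - a²)
(P(-1/(-12)) - 99)*74 = ((7 - (-1)/(-12) - (-1/(-12))²) - 99)*74 = ((7 - (-1)*(-1)/12 - (-1*(-1/12))²) - 99)*74 = ((7 - 1*1/12 - (1/12)²) - 99)*74 = ((7 - 1/12 - 1*1/144) - 99)*74 = ((7 - 1/12 - 1/144) - 99)*74 = (995/144 - 99)*74 = -13261/144*74 = -490657/72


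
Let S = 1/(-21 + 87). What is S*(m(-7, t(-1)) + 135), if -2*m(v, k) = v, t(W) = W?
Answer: 277/132 ≈ 2.0985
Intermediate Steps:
m(v, k) = -v/2
S = 1/66 ≈ 0.015152
S*(m(-7, t(-1)) + 135) = (-1/2*(-7) + 135)/66 = (7/2 + 135)/66 = (1/66)*(277/2) = 277/132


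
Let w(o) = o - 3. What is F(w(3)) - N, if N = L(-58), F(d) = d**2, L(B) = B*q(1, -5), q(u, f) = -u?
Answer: -58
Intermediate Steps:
L(B) = -B (L(B) = B*(-1*1) = B*(-1) = -B)
w(o) = -3 + o
N = 58 (N = -1*(-58) = 58)
F(w(3)) - N = (-3 + 3)**2 - 1*58 = 0**2 - 58 = 0 - 58 = -58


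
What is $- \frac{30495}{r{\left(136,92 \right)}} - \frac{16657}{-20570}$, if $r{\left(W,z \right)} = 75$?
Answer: $- \frac{1669421}{4114} \approx -405.79$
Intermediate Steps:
$- \frac{30495}{r{\left(136,92 \right)}} - \frac{16657}{-20570} = - \frac{30495}{75} - \frac{16657}{-20570} = \left(-30495\right) \frac{1}{75} - - \frac{16657}{20570} = - \frac{2033}{5} + \frac{16657}{20570} = - \frac{1669421}{4114}$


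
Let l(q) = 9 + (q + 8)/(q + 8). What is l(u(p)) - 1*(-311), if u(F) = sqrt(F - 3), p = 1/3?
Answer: 321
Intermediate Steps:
p = 1/3 ≈ 0.33333
u(F) = sqrt(-3 + F)
l(q) = 10 (l(q) = 9 + (8 + q)/(8 + q) = 9 + 1 = 10)
l(u(p)) - 1*(-311) = 10 - 1*(-311) = 10 + 311 = 321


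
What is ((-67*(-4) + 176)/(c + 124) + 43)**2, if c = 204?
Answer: 13227769/6724 ≈ 1967.2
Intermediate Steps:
((-67*(-4) + 176)/(c + 124) + 43)**2 = ((-67*(-4) + 176)/(204 + 124) + 43)**2 = ((268 + 176)/328 + 43)**2 = (444*(1/328) + 43)**2 = (111/82 + 43)**2 = (3637/82)**2 = 13227769/6724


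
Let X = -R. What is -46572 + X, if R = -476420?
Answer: 429848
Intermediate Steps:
X = 476420 (X = -1*(-476420) = 476420)
-46572 + X = -46572 + 476420 = 429848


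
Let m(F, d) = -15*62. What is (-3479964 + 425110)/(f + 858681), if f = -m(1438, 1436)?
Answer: -3054854/859611 ≈ -3.5538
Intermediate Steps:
m(F, d) = -930
f = 930 (f = -1*(-930) = 930)
(-3479964 + 425110)/(f + 858681) = (-3479964 + 425110)/(930 + 858681) = -3054854/859611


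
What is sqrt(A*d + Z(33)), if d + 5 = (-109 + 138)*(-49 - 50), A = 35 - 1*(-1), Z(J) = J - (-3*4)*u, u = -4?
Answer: I*sqrt(103551) ≈ 321.79*I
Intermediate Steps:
Z(J) = -48 + J (Z(J) = J - (-3*4)*(-4) = J - (-12)*(-4) = J - 1*48 = J - 48 = -48 + J)
A = 36 (A = 35 + 1 = 36)
d = -2876 (d = -5 + (-109 + 138)*(-49 - 50) = -5 + 29*(-99) = -5 - 2871 = -2876)
sqrt(A*d + Z(33)) = sqrt(36*(-2876) + (-48 + 33)) = sqrt(-103536 - 15) = sqrt(-103551) = I*sqrt(103551)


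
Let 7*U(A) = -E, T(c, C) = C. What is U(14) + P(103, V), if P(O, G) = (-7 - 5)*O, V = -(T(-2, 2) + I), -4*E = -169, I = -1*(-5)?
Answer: -34777/28 ≈ -1242.0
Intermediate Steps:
I = 5
E = 169/4 (E = -¼*(-169) = 169/4 ≈ 42.250)
V = -7 (V = -(2 + 5) = -1*7 = -7)
P(O, G) = -12*O
U(A) = -169/28 (U(A) = (-1*169/4)/7 = (⅐)*(-169/4) = -169/28)
U(14) + P(103, V) = -169/28 - 12*103 = -169/28 - 1236 = -34777/28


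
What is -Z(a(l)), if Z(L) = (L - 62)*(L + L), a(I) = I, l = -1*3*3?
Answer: -1278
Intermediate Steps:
l = -9 (l = -3*3 = -9)
Z(L) = 2*L*(-62 + L) (Z(L) = (-62 + L)*(2*L) = 2*L*(-62 + L))
-Z(a(l)) = -2*(-9)*(-62 - 9) = -2*(-9)*(-71) = -1*1278 = -1278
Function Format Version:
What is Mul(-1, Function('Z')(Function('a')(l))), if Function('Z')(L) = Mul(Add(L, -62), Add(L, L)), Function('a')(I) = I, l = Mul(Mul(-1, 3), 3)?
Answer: -1278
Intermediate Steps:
l = -9 (l = Mul(-3, 3) = -9)
Function('Z')(L) = Mul(2, L, Add(-62, L)) (Function('Z')(L) = Mul(Add(-62, L), Mul(2, L)) = Mul(2, L, Add(-62, L)))
Mul(-1, Function('Z')(Function('a')(l))) = Mul(-1, Mul(2, -9, Add(-62, -9))) = Mul(-1, Mul(2, -9, -71)) = Mul(-1, 1278) = -1278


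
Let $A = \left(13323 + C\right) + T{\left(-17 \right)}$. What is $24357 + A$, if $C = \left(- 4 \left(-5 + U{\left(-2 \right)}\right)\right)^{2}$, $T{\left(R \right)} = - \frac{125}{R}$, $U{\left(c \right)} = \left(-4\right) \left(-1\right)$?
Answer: $\frac{640957}{17} \approx 37703.0$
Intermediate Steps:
$U{\left(c \right)} = 4$
$C = 16$ ($C = \left(- 4 \left(-5 + 4\right)\right)^{2} = \left(\left(-4\right) \left(-1\right)\right)^{2} = 4^{2} = 16$)
$A = \frac{226888}{17}$ ($A = \left(13323 + 16\right) - \frac{125}{-17} = 13339 - - \frac{125}{17} = 13339 + \frac{125}{17} = \frac{226888}{17} \approx 13346.0$)
$24357 + A = 24357 + \frac{226888}{17} = \frac{640957}{17}$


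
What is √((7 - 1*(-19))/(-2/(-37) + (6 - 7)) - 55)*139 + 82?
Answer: 82 + 139*I*√101045/35 ≈ 82.0 + 1262.4*I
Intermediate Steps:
√((7 - 1*(-19))/(-2/(-37) + (6 - 7)) - 55)*139 + 82 = √((7 + 19)/(-2*(-1/37) - 1) - 55)*139 + 82 = √(26/(2/37 - 1) - 55)*139 + 82 = √(26/(-35/37) - 55)*139 + 82 = √(26*(-37/35) - 55)*139 + 82 = √(-962/35 - 55)*139 + 82 = √(-2887/35)*139 + 82 = (I*√101045/35)*139 + 82 = 139*I*√101045/35 + 82 = 82 + 139*I*√101045/35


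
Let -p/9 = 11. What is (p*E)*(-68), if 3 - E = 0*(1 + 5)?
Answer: 20196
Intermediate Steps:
p = -99 (p = -9*11 = -99)
E = 3 (E = 3 - 0*(1 + 5) = 3 - 0*6 = 3 - 1*0 = 3 + 0 = 3)
(p*E)*(-68) = -99*3*(-68) = -297*(-68) = 20196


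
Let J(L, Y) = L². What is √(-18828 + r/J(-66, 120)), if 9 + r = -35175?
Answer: 2*I*√5128122/33 ≈ 137.24*I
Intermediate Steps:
r = -35184 (r = -9 - 35175 = -35184)
√(-18828 + r/J(-66, 120)) = √(-18828 - 35184/((-66)²)) = √(-18828 - 35184/4356) = √(-18828 - 35184*1/4356) = √(-18828 - 2932/363) = √(-6837496/363) = 2*I*√5128122/33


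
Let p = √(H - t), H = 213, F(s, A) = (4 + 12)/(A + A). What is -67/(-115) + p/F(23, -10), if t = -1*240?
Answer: 67/115 - 5*√453/4 ≈ -26.022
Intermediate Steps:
F(s, A) = 8/A (F(s, A) = 16/((2*A)) = 16*(1/(2*A)) = 8/A)
t = -240
p = √453 (p = √(213 - 1*(-240)) = √(213 + 240) = √453 ≈ 21.284)
-67/(-115) + p/F(23, -10) = -67/(-115) + √453/((8/(-10))) = -67*(-1/115) + √453/((8*(-⅒))) = 67/115 + √453/(-⅘) = 67/115 + √453*(-5/4) = 67/115 - 5*√453/4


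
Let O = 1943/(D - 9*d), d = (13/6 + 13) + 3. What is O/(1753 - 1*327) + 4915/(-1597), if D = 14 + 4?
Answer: -1022881916/331350351 ≈ -3.0870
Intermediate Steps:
d = 109/6 (d = (13*(1/6) + 13) + 3 = (13/6 + 13) + 3 = 91/6 + 3 = 109/6 ≈ 18.167)
D = 18
O = -3886/291 (O = 1943/(18 - 9*109/6) = 1943/(18 - 327/2) = 1943/(-291/2) = 1943*(-2/291) = -3886/291 ≈ -13.354)
O/(1753 - 1*327) + 4915/(-1597) = -3886/(291*(1753 - 1*327)) + 4915/(-1597) = -3886/(291*(1753 - 327)) + 4915*(-1/1597) = -3886/291/1426 - 4915/1597 = -3886/291*1/1426 - 4915/1597 = -1943/207483 - 4915/1597 = -1022881916/331350351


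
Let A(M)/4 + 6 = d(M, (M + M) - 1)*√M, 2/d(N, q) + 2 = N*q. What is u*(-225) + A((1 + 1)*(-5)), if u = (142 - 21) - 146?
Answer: 5601 + I*√10/26 ≈ 5601.0 + 0.12163*I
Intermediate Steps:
u = -25 (u = 121 - 146 = -25)
d(N, q) = 2/(-2 + N*q)
A(M) = -24 + 8*√M/(-2 + M*(-1 + 2*M)) (A(M) = -24 + 4*((2/(-2 + M*((M + M) - 1)))*√M) = -24 + 4*((2/(-2 + M*(2*M - 1)))*√M) = -24 + 4*((2/(-2 + M*(-1 + 2*M)))*√M) = -24 + 4*(2*√M/(-2 + M*(-1 + 2*M))) = -24 + 8*√M/(-2 + M*(-1 + 2*M)))
u*(-225) + A((1 + 1)*(-5)) = -25*(-225) + 8*(6 + √((1 + 1)*(-5)) - 3*(1 + 1)*(-5)*(-1 + 2*((1 + 1)*(-5))))/(-2 + ((1 + 1)*(-5))*(-1 + 2*((1 + 1)*(-5)))) = 5625 + 8*(6 + √(2*(-5)) - 3*2*(-5)*(-1 + 2*(2*(-5))))/(-2 + (2*(-5))*(-1 + 2*(2*(-5)))) = 5625 + 8*(6 + √(-10) - 3*(-10)*(-1 + 2*(-10)))/(-2 - 10*(-1 + 2*(-10))) = 5625 + 8*(6 + I*√10 - 3*(-10)*(-1 - 20))/(-2 - 10*(-1 - 20)) = 5625 + 8*(6 + I*√10 - 3*(-10)*(-21))/(-2 - 10*(-21)) = 5625 + 8*(6 + I*√10 - 630)/(-2 + 210) = 5625 + 8*(-624 + I*√10)/208 = 5625 + 8*(1/208)*(-624 + I*√10) = 5625 + (-24 + I*√10/26) = 5601 + I*√10/26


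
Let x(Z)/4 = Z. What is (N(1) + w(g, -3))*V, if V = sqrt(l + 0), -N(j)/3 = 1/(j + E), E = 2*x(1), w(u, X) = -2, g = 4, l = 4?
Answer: -14/3 ≈ -4.6667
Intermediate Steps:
x(Z) = 4*Z
E = 8 (E = 2*(4*1) = 2*4 = 8)
N(j) = -3/(8 + j) (N(j) = -3/(j + 8) = -3/(8 + j))
V = 2 (V = sqrt(4 + 0) = sqrt(4) = 2)
(N(1) + w(g, -3))*V = (-3/(8 + 1) - 2)*2 = (-3/9 - 2)*2 = (-3*1/9 - 2)*2 = (-1/3 - 2)*2 = -7/3*2 = -14/3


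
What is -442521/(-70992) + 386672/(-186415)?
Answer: 6115770399/1470441520 ≈ 4.1591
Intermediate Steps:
-442521/(-70992) + 386672/(-186415) = -442521*(-1/70992) + 386672*(-1/186415) = 49169/7888 - 386672/186415 = 6115770399/1470441520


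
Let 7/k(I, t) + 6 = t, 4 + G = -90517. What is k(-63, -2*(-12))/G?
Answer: -7/1629378 ≈ -4.2961e-6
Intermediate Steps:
G = -90521 (G = -4 - 90517 = -90521)
k(I, t) = 7/(-6 + t)
k(-63, -2*(-12))/G = (7/(-6 - 2*(-12)))/(-90521) = (7/(-6 + 24))*(-1/90521) = (7/18)*(-1/90521) = -7/1629378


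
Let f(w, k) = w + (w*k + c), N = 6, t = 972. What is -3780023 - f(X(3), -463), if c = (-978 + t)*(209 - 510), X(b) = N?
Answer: -3779057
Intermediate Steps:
X(b) = 6
c = 1806 (c = (-978 + 972)*(209 - 510) = -6*(-301) = 1806)
f(w, k) = 1806 + w + k*w (f(w, k) = w + (w*k + 1806) = w + (k*w + 1806) = w + (1806 + k*w) = 1806 + w + k*w)
-3780023 - f(X(3), -463) = -3780023 - (1806 + 6 - 463*6) = -3780023 - (1806 + 6 - 2778) = -3780023 - 1*(-966) = -3780023 + 966 = -3779057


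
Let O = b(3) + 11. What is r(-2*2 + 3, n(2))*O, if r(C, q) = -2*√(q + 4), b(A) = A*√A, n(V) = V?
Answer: -22*√6 - 18*√2 ≈ -79.345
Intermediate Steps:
b(A) = A^(3/2)
r(C, q) = -2*√(4 + q)
O = 11 + 3*√3 (O = 3^(3/2) + 11 = 3*√3 + 11 = 11 + 3*√3 ≈ 16.196)
r(-2*2 + 3, n(2))*O = (-2*√(4 + 2))*(11 + 3*√3) = (-2*√6)*(11 + 3*√3) = -2*√6*(11 + 3*√3)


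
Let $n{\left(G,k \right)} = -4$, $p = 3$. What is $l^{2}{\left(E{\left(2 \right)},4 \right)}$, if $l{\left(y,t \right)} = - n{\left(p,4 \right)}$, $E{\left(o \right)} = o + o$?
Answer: $16$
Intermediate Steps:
$E{\left(o \right)} = 2 o$
$l{\left(y,t \right)} = 4$ ($l{\left(y,t \right)} = \left(-1\right) \left(-4\right) = 4$)
$l^{2}{\left(E{\left(2 \right)},4 \right)} = 4^{2} = 16$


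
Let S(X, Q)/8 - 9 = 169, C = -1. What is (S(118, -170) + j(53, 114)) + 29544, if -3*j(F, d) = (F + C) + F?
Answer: 30933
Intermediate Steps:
S(X, Q) = 1424 (S(X, Q) = 72 + 8*169 = 72 + 1352 = 1424)
j(F, d) = 1/3 - 2*F/3 (j(F, d) = -((F - 1) + F)/3 = -((-1 + F) + F)/3 = -(-1 + 2*F)/3 = 1/3 - 2*F/3)
(S(118, -170) + j(53, 114)) + 29544 = (1424 + (1/3 - 2/3*53)) + 29544 = (1424 + (1/3 - 106/3)) + 29544 = (1424 - 35) + 29544 = 1389 + 29544 = 30933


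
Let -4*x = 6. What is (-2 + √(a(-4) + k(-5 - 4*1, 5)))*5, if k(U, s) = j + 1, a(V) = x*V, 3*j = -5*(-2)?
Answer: -10 + 5*√93/3 ≈ 6.0728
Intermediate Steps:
x = -3/2 (x = -¼*6 = -3/2 ≈ -1.5000)
j = 10/3 (j = (-5*(-2))/3 = (⅓)*10 = 10/3 ≈ 3.3333)
a(V) = -3*V/2
k(U, s) = 13/3 (k(U, s) = 10/3 + 1 = 13/3)
(-2 + √(a(-4) + k(-5 - 4*1, 5)))*5 = (-2 + √(-3/2*(-4) + 13/3))*5 = (-2 + √(6 + 13/3))*5 = (-2 + √(31/3))*5 = (-2 + √93/3)*5 = -10 + 5*√93/3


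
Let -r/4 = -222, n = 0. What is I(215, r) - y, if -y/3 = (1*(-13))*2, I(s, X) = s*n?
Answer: -78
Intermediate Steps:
r = 888 (r = -4*(-222) = 888)
I(s, X) = 0 (I(s, X) = s*0 = 0)
y = 78 (y = -3*1*(-13)*2 = -(-39)*2 = -3*(-26) = 78)
I(215, r) - y = 0 - 1*78 = 0 - 78 = -78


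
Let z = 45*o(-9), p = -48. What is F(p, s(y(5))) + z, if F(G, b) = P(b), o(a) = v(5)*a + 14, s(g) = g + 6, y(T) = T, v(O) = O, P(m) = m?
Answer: -1384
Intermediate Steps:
s(g) = 6 + g
o(a) = 14 + 5*a (o(a) = 5*a + 14 = 14 + 5*a)
F(G, b) = b
z = -1395 (z = 45*(14 + 5*(-9)) = 45*(14 - 45) = 45*(-31) = -1395)
F(p, s(y(5))) + z = (6 + 5) - 1395 = 11 - 1395 = -1384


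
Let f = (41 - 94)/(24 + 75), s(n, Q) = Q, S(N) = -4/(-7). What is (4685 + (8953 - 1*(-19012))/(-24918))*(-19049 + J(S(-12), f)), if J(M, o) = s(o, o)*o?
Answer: -10894938198850300/122110659 ≈ -8.9222e+7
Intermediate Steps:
S(N) = 4/7 (S(N) = -4*(-1/7) = 4/7)
f = -53/99 ≈ -0.53535
J(M, o) = o**2 (J(M, o) = o*o = o**2)
(4685 + (8953 - 1*(-19012))/(-24918))*(-19049 + J(S(-12), f)) = (4685 + (8953 - 1*(-19012))/(-24918))*(-19049 + (-53/99)**2) = (4685 + (8953 + 19012)*(-1/24918))*(-19049 + 2809/9801) = (4685 + 27965*(-1/24918))*(-186696440/9801) = (4685 - 27965/24918)*(-186696440/9801) = (116712865/24918)*(-186696440/9801) = -10894938198850300/122110659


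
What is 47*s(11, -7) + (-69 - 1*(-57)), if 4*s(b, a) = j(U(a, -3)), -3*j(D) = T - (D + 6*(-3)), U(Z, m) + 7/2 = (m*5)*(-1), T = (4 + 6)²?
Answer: -3433/8 ≈ -429.13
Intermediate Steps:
T = 100 (T = 10² = 100)
U(Z, m) = -7/2 - 5*m (U(Z, m) = -7/2 + (m*5)*(-1) = -7/2 + (5*m)*(-1) = -7/2 - 5*m)
j(D) = -118/3 + D/3 (j(D) = -(100 - (D + 6*(-3)))/3 = -(100 - (D - 18))/3 = -(100 - (-18 + D))/3 = -(100 + (18 - D))/3 = -(118 - D)/3 = -118/3 + D/3)
s(b, a) = -71/8 (s(b, a) = (-118/3 + (-7/2 - 5*(-3))/3)/4 = (-118/3 + (-7/2 + 15)/3)/4 = (-118/3 + (⅓)*(23/2))/4 = (-118/3 + 23/6)/4 = (¼)*(-71/2) = -71/8)
47*s(11, -7) + (-69 - 1*(-57)) = 47*(-71/8) + (-69 - 1*(-57)) = -3337/8 + (-69 + 57) = -3337/8 - 12 = -3433/8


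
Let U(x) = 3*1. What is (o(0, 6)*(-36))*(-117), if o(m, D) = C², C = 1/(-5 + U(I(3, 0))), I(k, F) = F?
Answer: 1053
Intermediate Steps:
U(x) = 3
C = -½ (C = 1/(-5 + 3) = 1/(-2) = -½ ≈ -0.50000)
o(m, D) = ¼ (o(m, D) = (-½)² = ¼)
(o(0, 6)*(-36))*(-117) = ((¼)*(-36))*(-117) = -9*(-117) = 1053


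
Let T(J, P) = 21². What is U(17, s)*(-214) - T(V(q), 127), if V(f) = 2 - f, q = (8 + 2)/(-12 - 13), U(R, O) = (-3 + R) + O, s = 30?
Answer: -9857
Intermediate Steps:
U(R, O) = -3 + O + R
q = -⅖ (q = 10/(-25) = 10*(-1/25) = -⅖ ≈ -0.40000)
T(J, P) = 441
U(17, s)*(-214) - T(V(q), 127) = (-3 + 30 + 17)*(-214) - 1*441 = 44*(-214) - 441 = -9416 - 441 = -9857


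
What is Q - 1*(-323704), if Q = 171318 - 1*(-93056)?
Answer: 588078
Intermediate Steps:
Q = 264374 (Q = 171318 + 93056 = 264374)
Q - 1*(-323704) = 264374 - 1*(-323704) = 264374 + 323704 = 588078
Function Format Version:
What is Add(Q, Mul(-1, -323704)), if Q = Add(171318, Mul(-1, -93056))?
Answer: 588078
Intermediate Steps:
Q = 264374 (Q = Add(171318, 93056) = 264374)
Add(Q, Mul(-1, -323704)) = Add(264374, Mul(-1, -323704)) = Add(264374, 323704) = 588078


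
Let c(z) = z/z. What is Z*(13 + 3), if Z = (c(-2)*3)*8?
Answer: 384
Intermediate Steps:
c(z) = 1
Z = 24 (Z = (1*3)*8 = 3*8 = 24)
Z*(13 + 3) = 24*(13 + 3) = 24*16 = 384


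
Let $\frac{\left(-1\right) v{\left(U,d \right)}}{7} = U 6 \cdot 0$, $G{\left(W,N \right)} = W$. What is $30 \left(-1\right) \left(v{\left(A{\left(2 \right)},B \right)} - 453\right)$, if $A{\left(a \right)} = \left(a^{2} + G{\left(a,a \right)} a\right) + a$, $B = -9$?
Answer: $13590$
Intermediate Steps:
$A{\left(a \right)} = a + 2 a^{2}$ ($A{\left(a \right)} = \left(a^{2} + a a\right) + a = \left(a^{2} + a^{2}\right) + a = 2 a^{2} + a = a + 2 a^{2}$)
$v{\left(U,d \right)} = 0$ ($v{\left(U,d \right)} = - 7 U 6 \cdot 0 = - 7 \cdot 6 U 0 = \left(-7\right) 0 = 0$)
$30 \left(-1\right) \left(v{\left(A{\left(2 \right)},B \right)} - 453\right) = 30 \left(-1\right) \left(0 - 453\right) = \left(-30\right) \left(-453\right) = 13590$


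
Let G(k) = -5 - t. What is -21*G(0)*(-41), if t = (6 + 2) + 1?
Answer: -12054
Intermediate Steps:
t = 9 (t = 8 + 1 = 9)
G(k) = -14 (G(k) = -5 - 1*9 = -5 - 9 = -14)
-21*G(0)*(-41) = -21*(-14)*(-41) = 294*(-41) = -12054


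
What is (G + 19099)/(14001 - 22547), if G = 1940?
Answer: -21039/8546 ≈ -2.4619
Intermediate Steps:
(G + 19099)/(14001 - 22547) = (1940 + 19099)/(14001 - 22547) = 21039/(-8546) = 21039*(-1/8546) = -21039/8546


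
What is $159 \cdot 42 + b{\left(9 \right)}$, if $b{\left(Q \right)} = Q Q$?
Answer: $6759$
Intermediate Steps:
$b{\left(Q \right)} = Q^{2}$
$159 \cdot 42 + b{\left(9 \right)} = 159 \cdot 42 + 9^{2} = 6678 + 81 = 6759$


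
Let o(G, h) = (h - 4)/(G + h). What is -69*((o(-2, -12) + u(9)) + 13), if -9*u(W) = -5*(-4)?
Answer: -17273/21 ≈ -822.52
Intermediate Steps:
o(G, h) = (-4 + h)/(G + h)
u(W) = -20/9 (u(W) = -(-5)*(-4)/9 = -1/9*20 = -20/9)
-69*((o(-2, -12) + u(9)) + 13) = -69*(((-4 - 12)/(-2 - 12) - 20/9) + 13) = -69*((-16/(-14) - 20/9) + 13) = -69*((-1/14*(-16) - 20/9) + 13) = -69*((8/7 - 20/9) + 13) = -69*(-68/63 + 13) = -69*751/63 = -17273/21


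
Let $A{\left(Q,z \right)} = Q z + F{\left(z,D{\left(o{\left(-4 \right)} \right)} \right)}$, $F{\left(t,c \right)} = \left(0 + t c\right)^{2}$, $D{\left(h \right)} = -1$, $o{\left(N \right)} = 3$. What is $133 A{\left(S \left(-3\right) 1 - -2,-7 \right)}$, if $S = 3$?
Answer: $13034$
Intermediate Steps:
$F{\left(t,c \right)} = c^{2} t^{2}$ ($F{\left(t,c \right)} = \left(0 + c t\right)^{2} = \left(c t\right)^{2} = c^{2} t^{2}$)
$A{\left(Q,z \right)} = z^{2} + Q z$ ($A{\left(Q,z \right)} = Q z + \left(-1\right)^{2} z^{2} = Q z + 1 z^{2} = Q z + z^{2} = z^{2} + Q z$)
$133 A{\left(S \left(-3\right) 1 - -2,-7 \right)} = 133 \left(- 7 \left(\left(3 \left(-3\right) 1 - -2\right) - 7\right)\right) = 133 \left(- 7 \left(\left(\left(-9\right) 1 + 2\right) - 7\right)\right) = 133 \left(- 7 \left(\left(-9 + 2\right) - 7\right)\right) = 133 \left(- 7 \left(-7 - 7\right)\right) = 133 \left(\left(-7\right) \left(-14\right)\right) = 133 \cdot 98 = 13034$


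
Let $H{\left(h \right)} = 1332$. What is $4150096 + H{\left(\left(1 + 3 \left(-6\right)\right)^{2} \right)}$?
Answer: $4151428$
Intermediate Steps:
$4150096 + H{\left(\left(1 + 3 \left(-6\right)\right)^{2} \right)} = 4150096 + 1332 = 4151428$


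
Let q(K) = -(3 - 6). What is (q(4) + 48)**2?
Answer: 2601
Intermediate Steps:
q(K) = 3 (q(K) = -1*(-3) = 3)
(q(4) + 48)**2 = (3 + 48)**2 = 51**2 = 2601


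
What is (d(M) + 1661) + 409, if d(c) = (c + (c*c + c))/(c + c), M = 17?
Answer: 4159/2 ≈ 2079.5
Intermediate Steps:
d(c) = (c**2 + 2*c)/(2*c) (d(c) = (c + (c**2 + c))/((2*c)) = (c + (c + c**2))*(1/(2*c)) = (c**2 + 2*c)*(1/(2*c)) = (c**2 + 2*c)/(2*c))
(d(M) + 1661) + 409 = ((1 + (1/2)*17) + 1661) + 409 = ((1 + 17/2) + 1661) + 409 = (19/2 + 1661) + 409 = 3341/2 + 409 = 4159/2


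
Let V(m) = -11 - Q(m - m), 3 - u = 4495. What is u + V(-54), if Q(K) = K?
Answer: -4503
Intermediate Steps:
u = -4492 (u = 3 - 1*4495 = 3 - 4495 = -4492)
V(m) = -11 (V(m) = -11 - (m - m) = -11 - 1*0 = -11 + 0 = -11)
u + V(-54) = -4492 - 11 = -4503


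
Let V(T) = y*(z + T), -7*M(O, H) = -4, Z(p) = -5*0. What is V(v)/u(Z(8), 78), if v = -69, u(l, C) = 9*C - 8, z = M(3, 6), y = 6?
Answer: -1437/2429 ≈ -0.59160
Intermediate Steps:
Z(p) = 0
M(O, H) = 4/7 (M(O, H) = -⅐*(-4) = 4/7)
z = 4/7 ≈ 0.57143
u(l, C) = -8 + 9*C
V(T) = 24/7 + 6*T (V(T) = 6*(4/7 + T) = 24/7 + 6*T)
V(v)/u(Z(8), 78) = (24/7 + 6*(-69))/(-8 + 9*78) = (24/7 - 414)/(-8 + 702) = -2874/7/694 = -2874/7*1/694 = -1437/2429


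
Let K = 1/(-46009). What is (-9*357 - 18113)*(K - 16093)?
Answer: 15790257443188/46009 ≈ 3.4320e+8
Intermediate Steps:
K = -1/46009 ≈ -2.1735e-5
(-9*357 - 18113)*(K - 16093) = (-9*357 - 18113)*(-1/46009 - 16093) = (-3213 - 18113)*(-740422838/46009) = -21326*(-740422838/46009) = 15790257443188/46009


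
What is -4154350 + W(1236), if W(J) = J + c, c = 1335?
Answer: -4151779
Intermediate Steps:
W(J) = 1335 + J (W(J) = J + 1335 = 1335 + J)
-4154350 + W(1236) = -4154350 + (1335 + 1236) = -4154350 + 2571 = -4151779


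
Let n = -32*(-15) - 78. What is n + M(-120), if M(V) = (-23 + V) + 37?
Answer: 296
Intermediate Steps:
M(V) = 14 + V
n = 402 (n = 480 - 78 = 402)
n + M(-120) = 402 + (14 - 120) = 402 - 106 = 296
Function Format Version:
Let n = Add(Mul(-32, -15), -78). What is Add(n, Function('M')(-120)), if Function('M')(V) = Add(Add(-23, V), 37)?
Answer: 296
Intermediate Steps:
Function('M')(V) = Add(14, V)
n = 402 (n = Add(480, -78) = 402)
Add(n, Function('M')(-120)) = Add(402, Add(14, -120)) = Add(402, -106) = 296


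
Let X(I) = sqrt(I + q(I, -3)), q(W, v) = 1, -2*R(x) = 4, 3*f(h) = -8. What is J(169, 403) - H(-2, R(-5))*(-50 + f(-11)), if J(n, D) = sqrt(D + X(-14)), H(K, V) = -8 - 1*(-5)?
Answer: -158 + sqrt(403 + I*sqrt(13)) ≈ -137.93 + 0.089802*I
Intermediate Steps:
f(h) = -8/3 (f(h) = (1/3)*(-8) = -8/3)
R(x) = -2 (R(x) = -1/2*4 = -2)
H(K, V) = -3 (H(K, V) = -8 + 5 = -3)
X(I) = sqrt(1 + I) (X(I) = sqrt(I + 1) = sqrt(1 + I))
J(n, D) = sqrt(D + I*sqrt(13)) (J(n, D) = sqrt(D + sqrt(1 - 14)) = sqrt(D + sqrt(-13)) = sqrt(D + I*sqrt(13)))
J(169, 403) - H(-2, R(-5))*(-50 + f(-11)) = sqrt(403 + I*sqrt(13)) - (-3)*(-50 - 8/3) = sqrt(403 + I*sqrt(13)) - (-3)*(-158)/3 = sqrt(403 + I*sqrt(13)) - 1*158 = sqrt(403 + I*sqrt(13)) - 158 = -158 + sqrt(403 + I*sqrt(13))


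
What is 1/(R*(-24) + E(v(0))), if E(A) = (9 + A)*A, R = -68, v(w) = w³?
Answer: 1/1632 ≈ 0.00061275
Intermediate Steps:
E(A) = A*(9 + A)
1/(R*(-24) + E(v(0))) = 1/(-68*(-24) + 0³*(9 + 0³)) = 1/(1632 + 0*(9 + 0)) = 1/(1632 + 0*9) = 1/(1632 + 0) = 1/1632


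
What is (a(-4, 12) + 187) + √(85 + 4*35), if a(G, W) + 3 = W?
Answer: 211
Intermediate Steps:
a(G, W) = -3 + W
(a(-4, 12) + 187) + √(85 + 4*35) = ((-3 + 12) + 187) + √(85 + 4*35) = (9 + 187) + √(85 + 140) = 196 + √225 = 196 + 15 = 211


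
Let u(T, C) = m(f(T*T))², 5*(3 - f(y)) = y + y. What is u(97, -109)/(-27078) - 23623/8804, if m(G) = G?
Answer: -1564335260143/2979933900 ≈ -524.96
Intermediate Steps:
f(y) = 3 - 2*y/5 (f(y) = 3 - (y + y)/5 = 3 - 2*y/5)
u(T, C) = (3 - 2*T²/5)² (u(T, C) = (3 - 2*T*T/5)² = (3 - 2*T²/5)²)
u(97, -109)/(-27078) - 23623/8804 = ((-15 + 2*97²)²/25)/(-27078) - 23623/8804 = ((-15 + 2*9409)²/25)*(-1/27078) - 23623*1/8804 = ((-15 + 18818)²/25)*(-1/27078) - 23623/8804 = ((1/25)*18803²)*(-1/27078) - 23623/8804 = ((1/25)*353552809)*(-1/27078) - 23623/8804 = (353552809/25)*(-1/27078) - 23623/8804 = -353552809/676950 - 23623/8804 = -1564335260143/2979933900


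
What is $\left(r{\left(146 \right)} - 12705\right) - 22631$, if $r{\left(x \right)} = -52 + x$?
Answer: $-35242$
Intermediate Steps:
$\left(r{\left(146 \right)} - 12705\right) - 22631 = \left(\left(-52 + 146\right) - 12705\right) - 22631 = \left(94 - 12705\right) - 22631 = -12611 - 22631 = -35242$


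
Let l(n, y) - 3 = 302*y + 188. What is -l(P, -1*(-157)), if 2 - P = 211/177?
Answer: -47605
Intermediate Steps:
P = 143/177 (P = 2 - 211/177 = 143/177 ≈ 0.80791)
l(n, y) = 191 + 302*y (l(n, y) = 3 + (302*y + 188) = 3 + (188 + 302*y) = 191 + 302*y)
-l(P, -1*(-157)) = -(191 + 302*(-1*(-157))) = -(191 + 302*157) = -(191 + 47414) = -1*47605 = -47605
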